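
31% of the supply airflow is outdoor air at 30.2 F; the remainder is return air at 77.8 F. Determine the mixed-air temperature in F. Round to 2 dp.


T_mix = 0.31*30.2 + 0.69*77.8 = 63.04 F

63.04 F


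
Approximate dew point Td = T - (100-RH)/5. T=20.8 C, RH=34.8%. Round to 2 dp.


Td = 20.8 - (100-34.8)/5 = 7.76 C

7.76 C


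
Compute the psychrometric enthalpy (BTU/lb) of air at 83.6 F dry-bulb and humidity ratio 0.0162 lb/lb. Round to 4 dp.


h = 0.24*83.6 + 0.0162*(1061+0.444*83.6) = 37.8535 BTU/lb

37.8535 BTU/lb


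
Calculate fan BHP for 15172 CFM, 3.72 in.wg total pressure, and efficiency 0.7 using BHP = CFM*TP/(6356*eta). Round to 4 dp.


BHP = 15172 * 3.72 / (6356 * 0.7) = 12.6854 hp

12.6854 hp


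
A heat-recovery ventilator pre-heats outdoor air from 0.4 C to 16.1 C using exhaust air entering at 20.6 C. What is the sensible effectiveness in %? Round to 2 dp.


eff = (16.1-0.4)/(20.6-0.4)*100 = 77.72 %

77.72 %


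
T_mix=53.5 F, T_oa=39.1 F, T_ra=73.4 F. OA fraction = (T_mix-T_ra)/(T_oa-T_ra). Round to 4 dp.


frac = (53.5 - 73.4) / (39.1 - 73.4) = 0.5802

0.5802


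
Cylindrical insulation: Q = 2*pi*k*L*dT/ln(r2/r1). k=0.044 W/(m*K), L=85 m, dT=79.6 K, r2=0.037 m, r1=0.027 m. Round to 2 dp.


Q = 2*pi*0.044*85*79.6/ln(0.037/0.027) = 5936.66 W

5936.66 W


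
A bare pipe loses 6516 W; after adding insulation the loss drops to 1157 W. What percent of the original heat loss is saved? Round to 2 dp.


Savings = ((6516-1157)/6516)*100 = 82.24 %

82.24 %


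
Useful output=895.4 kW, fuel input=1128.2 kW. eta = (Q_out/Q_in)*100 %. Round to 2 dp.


eta = (895.4/1128.2)*100 = 79.37 %

79.37 %


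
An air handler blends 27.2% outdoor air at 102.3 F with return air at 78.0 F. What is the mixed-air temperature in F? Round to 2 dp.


T_mix = 78.0 + (27.2/100)*(102.3-78.0) = 84.61 F

84.61 F


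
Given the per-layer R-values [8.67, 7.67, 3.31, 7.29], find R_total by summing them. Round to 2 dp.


R_total = 8.67 + 7.67 + 3.31 + 7.29 = 26.94

26.94


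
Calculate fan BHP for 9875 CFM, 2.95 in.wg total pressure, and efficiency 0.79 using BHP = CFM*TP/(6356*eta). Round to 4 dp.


BHP = 9875 * 2.95 / (6356 * 0.79) = 5.8016 hp

5.8016 hp


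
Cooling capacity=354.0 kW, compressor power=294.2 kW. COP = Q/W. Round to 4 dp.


COP = 354.0 / 294.2 = 1.2033

1.2033


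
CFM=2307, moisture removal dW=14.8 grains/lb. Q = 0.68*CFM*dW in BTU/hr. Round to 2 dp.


Q = 0.68 * 2307 * 14.8 = 23217.65 BTU/hr

23217.65 BTU/hr


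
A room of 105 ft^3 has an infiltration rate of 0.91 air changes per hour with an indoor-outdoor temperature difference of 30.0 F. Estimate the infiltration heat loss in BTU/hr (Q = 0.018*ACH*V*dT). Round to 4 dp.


Q = 0.018 * 0.91 * 105 * 30.0 = 51.5970 BTU/hr

51.5970 BTU/hr


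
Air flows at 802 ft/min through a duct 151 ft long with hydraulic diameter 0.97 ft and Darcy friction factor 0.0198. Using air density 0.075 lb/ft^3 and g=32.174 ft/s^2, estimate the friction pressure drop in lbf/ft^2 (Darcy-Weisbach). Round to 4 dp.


v_fps = 802/60 = 13.3667 ft/s
dp = 0.0198*(151/0.97)*0.075*13.3667^2/(2*32.174) = 0.6419 lbf/ft^2

0.6419 lbf/ft^2


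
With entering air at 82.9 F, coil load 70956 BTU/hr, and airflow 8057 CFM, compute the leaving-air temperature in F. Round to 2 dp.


dT = 70956/(1.08*8057) = 8.1544
T_leave = 82.9 - 8.1544 = 74.75 F

74.75 F


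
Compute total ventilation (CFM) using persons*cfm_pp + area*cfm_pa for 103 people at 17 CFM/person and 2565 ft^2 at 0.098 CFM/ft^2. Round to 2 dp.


Total = 103*17 + 2565*0.098 = 2002.37 CFM

2002.37 CFM


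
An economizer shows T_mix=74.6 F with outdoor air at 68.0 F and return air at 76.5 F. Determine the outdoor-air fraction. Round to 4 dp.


frac = (74.6 - 76.5) / (68.0 - 76.5) = 0.2235

0.2235


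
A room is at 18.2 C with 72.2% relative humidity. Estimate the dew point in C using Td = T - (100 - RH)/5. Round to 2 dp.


Td = 18.2 - (100-72.2)/5 = 12.64 C

12.64 C


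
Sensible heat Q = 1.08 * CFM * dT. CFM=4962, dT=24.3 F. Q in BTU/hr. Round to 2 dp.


Q = 1.08 * 4962 * 24.3 = 130222.73 BTU/hr

130222.73 BTU/hr


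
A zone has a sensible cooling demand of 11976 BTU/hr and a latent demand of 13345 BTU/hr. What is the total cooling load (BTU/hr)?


Qt = 11976 + 13345 = 25321 BTU/hr

25321 BTU/hr


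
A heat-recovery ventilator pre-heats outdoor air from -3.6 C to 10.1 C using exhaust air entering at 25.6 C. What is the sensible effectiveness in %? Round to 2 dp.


eff = (10.1-(-3.6))/(25.6-(-3.6))*100 = 46.92 %

46.92 %


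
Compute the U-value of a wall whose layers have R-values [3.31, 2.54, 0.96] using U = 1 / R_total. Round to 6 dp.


R_total = 3.31 + 2.54 + 0.96 = 6.81
U = 1/6.81 = 0.146843

0.146843


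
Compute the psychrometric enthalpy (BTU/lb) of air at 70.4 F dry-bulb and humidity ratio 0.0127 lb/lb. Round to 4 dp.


h = 0.24*70.4 + 0.0127*(1061+0.444*70.4) = 30.7677 BTU/lb

30.7677 BTU/lb


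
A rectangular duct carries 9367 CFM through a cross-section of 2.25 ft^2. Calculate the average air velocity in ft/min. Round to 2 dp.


V = 9367 / 2.25 = 4163.11 ft/min

4163.11 ft/min


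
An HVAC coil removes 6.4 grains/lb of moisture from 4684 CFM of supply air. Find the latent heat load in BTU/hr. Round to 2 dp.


Q = 0.68 * 4684 * 6.4 = 20384.77 BTU/hr

20384.77 BTU/hr


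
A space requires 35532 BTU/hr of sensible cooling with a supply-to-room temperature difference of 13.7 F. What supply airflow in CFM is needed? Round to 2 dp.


CFM = 35532 / (1.08 * 13.7) = 2401.46

2401.46 CFM


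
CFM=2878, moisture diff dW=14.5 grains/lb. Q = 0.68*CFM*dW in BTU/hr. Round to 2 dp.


Q = 0.68 * 2878 * 14.5 = 28377.08 BTU/hr

28377.08 BTU/hr


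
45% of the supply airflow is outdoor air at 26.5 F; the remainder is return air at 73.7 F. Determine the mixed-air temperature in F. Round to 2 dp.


T_mix = 0.45*26.5 + 0.55*73.7 = 52.46 F

52.46 F


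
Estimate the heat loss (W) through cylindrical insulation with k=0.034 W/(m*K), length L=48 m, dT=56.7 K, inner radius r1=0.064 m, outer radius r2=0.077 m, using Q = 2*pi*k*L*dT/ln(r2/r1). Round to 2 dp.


Q = 2*pi*0.034*48*56.7/ln(0.077/0.064) = 3144.08 W

3144.08 W


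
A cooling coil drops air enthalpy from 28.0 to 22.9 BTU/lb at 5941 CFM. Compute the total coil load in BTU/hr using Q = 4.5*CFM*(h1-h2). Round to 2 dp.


Q = 4.5 * 5941 * (28.0 - 22.9) = 136345.95 BTU/hr

136345.95 BTU/hr


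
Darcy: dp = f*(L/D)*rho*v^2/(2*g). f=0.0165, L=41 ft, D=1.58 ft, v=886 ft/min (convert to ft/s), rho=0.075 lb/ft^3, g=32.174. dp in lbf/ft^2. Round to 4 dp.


v_fps = 886/60 = 14.7667 ft/s
dp = 0.0165*(41/1.58)*0.075*14.7667^2/(2*32.174) = 0.1088 lbf/ft^2

0.1088 lbf/ft^2


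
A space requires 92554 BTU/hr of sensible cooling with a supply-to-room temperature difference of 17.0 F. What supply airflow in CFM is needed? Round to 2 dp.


CFM = 92554 / (1.08 * 17.0) = 5041.07

5041.07 CFM


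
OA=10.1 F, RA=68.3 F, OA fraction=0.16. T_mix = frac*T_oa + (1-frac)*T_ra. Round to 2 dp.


T_mix = 0.16*10.1 + 0.84*68.3 = 58.99 F

58.99 F


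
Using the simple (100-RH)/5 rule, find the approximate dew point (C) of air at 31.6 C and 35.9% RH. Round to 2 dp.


Td = 31.6 - (100-35.9)/5 = 18.78 C

18.78 C


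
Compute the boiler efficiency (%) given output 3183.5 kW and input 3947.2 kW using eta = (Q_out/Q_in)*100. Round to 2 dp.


eta = (3183.5/3947.2)*100 = 80.65 %

80.65 %


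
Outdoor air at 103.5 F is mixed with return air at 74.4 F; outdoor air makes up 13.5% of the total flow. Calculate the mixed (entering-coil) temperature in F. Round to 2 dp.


T_mix = 74.4 + (13.5/100)*(103.5-74.4) = 78.33 F

78.33 F


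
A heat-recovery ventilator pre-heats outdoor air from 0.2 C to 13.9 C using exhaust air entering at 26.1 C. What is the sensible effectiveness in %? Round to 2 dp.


eff = (13.9-0.2)/(26.1-0.2)*100 = 52.90 %

52.90 %


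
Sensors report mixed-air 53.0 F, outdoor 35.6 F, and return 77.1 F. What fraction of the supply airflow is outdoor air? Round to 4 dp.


frac = (53.0 - 77.1) / (35.6 - 77.1) = 0.5807

0.5807


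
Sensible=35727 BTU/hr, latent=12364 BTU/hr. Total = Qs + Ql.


Qt = 35727 + 12364 = 48091 BTU/hr

48091 BTU/hr


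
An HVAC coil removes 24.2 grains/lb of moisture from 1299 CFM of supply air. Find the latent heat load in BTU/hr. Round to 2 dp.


Q = 0.68 * 1299 * 24.2 = 21376.34 BTU/hr

21376.34 BTU/hr


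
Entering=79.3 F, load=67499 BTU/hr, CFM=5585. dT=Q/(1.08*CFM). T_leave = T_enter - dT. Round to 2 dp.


dT = 67499/(1.08*5585) = 11.1905
T_leave = 79.3 - 11.1905 = 68.11 F

68.11 F


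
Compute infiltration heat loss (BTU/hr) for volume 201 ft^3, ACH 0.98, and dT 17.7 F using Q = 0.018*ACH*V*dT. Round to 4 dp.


Q = 0.018 * 0.98 * 201 * 17.7 = 62.7578 BTU/hr

62.7578 BTU/hr


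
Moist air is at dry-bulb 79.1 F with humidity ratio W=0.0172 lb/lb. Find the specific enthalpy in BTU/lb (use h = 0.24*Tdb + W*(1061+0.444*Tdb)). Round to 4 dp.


h = 0.24*79.1 + 0.0172*(1061+0.444*79.1) = 37.8373 BTU/lb

37.8373 BTU/lb


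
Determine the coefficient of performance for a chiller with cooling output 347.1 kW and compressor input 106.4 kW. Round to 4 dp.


COP = 347.1 / 106.4 = 3.2622

3.2622


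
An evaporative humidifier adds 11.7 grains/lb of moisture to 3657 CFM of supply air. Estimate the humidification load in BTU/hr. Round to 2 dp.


Q = 0.68 * 3657 * 11.7 = 29095.09 BTU/hr

29095.09 BTU/hr


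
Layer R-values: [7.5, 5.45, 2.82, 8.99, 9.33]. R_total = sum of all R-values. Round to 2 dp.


R_total = 7.5 + 5.45 + 2.82 + 8.99 + 9.33 = 34.09

34.09


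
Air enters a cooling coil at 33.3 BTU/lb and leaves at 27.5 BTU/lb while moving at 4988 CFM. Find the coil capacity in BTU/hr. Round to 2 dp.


Q = 4.5 * 4988 * (33.3 - 27.5) = 130186.80 BTU/hr

130186.80 BTU/hr


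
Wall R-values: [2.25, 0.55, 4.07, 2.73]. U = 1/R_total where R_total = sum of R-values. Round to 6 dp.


R_total = 2.25 + 0.55 + 4.07 + 2.73 = 9.60
U = 1/9.60 = 0.104167

0.104167


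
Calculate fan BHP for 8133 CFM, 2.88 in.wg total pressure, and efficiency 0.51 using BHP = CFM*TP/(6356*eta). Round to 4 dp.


BHP = 8133 * 2.88 / (6356 * 0.51) = 7.2259 hp

7.2259 hp


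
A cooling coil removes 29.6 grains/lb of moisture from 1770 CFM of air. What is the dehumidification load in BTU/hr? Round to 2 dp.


Q = 0.68 * 1770 * 29.6 = 35626.56 BTU/hr

35626.56 BTU/hr


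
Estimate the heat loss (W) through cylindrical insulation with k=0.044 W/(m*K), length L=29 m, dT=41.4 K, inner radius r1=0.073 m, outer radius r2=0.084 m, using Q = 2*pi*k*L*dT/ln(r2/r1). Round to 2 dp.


Q = 2*pi*0.044*29*41.4/ln(0.084/0.073) = 2364.81 W

2364.81 W


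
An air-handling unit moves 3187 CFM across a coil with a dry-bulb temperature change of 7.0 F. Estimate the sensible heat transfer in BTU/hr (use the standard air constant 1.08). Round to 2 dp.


Q = 1.08 * 3187 * 7.0 = 24093.72 BTU/hr

24093.72 BTU/hr


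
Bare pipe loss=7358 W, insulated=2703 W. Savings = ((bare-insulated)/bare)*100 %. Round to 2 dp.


Savings = ((7358-2703)/7358)*100 = 63.26 %

63.26 %


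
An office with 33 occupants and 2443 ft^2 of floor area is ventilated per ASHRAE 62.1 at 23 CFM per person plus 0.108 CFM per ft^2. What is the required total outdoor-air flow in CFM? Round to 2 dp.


Total = 33*23 + 2443*0.108 = 1022.84 CFM

1022.84 CFM


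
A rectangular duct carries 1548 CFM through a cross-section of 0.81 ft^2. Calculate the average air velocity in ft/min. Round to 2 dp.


V = 1548 / 0.81 = 1911.11 ft/min

1911.11 ft/min


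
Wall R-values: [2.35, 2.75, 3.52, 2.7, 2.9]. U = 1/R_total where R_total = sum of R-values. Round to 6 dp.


R_total = 2.35 + 2.75 + 3.52 + 2.7 + 2.9 = 14.22
U = 1/14.22 = 0.070323

0.070323


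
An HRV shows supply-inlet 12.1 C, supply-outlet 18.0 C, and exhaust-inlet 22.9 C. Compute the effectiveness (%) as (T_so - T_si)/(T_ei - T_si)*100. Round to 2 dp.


eff = (18.0-12.1)/(22.9-12.1)*100 = 54.63 %

54.63 %


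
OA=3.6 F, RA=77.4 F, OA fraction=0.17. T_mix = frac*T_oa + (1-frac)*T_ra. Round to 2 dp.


T_mix = 0.17*3.6 + 0.83*77.4 = 64.85 F

64.85 F


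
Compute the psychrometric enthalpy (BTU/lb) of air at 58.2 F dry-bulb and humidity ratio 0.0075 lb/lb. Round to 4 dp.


h = 0.24*58.2 + 0.0075*(1061+0.444*58.2) = 22.1193 BTU/lb

22.1193 BTU/lb


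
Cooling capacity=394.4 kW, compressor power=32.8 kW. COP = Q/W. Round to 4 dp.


COP = 394.4 / 32.8 = 12.0244

12.0244


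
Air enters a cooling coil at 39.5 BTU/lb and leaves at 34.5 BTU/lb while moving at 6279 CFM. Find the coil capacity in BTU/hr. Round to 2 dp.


Q = 4.5 * 6279 * (39.5 - 34.5) = 141277.50 BTU/hr

141277.50 BTU/hr


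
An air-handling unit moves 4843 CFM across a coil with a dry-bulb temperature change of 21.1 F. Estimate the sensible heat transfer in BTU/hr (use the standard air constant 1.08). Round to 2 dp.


Q = 1.08 * 4843 * 21.1 = 110362.28 BTU/hr

110362.28 BTU/hr


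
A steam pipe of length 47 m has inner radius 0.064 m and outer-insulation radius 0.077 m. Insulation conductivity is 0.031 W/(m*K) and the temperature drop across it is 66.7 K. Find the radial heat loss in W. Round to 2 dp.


Q = 2*pi*0.031*47*66.7/ln(0.077/0.064) = 3301.99 W

3301.99 W


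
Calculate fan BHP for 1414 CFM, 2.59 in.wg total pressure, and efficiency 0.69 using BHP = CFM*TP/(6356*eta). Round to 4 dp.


BHP = 1414 * 2.59 / (6356 * 0.69) = 0.8351 hp

0.8351 hp


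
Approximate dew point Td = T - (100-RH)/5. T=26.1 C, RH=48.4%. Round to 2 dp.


Td = 26.1 - (100-48.4)/5 = 15.78 C

15.78 C


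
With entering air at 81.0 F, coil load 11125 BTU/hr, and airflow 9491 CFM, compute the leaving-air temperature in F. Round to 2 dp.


dT = 11125/(1.08*9491) = 1.0853
T_leave = 81.0 - 1.0853 = 79.91 F

79.91 F


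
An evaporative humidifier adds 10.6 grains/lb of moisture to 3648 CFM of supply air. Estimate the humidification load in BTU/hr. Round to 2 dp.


Q = 0.68 * 3648 * 10.6 = 26294.78 BTU/hr

26294.78 BTU/hr


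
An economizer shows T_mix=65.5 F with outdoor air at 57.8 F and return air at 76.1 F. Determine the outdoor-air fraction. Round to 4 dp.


frac = (65.5 - 76.1) / (57.8 - 76.1) = 0.5792

0.5792


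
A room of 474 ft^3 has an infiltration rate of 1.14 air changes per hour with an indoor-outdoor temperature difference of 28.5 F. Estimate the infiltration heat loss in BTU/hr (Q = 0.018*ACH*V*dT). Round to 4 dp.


Q = 0.018 * 1.14 * 474 * 28.5 = 277.2047 BTU/hr

277.2047 BTU/hr


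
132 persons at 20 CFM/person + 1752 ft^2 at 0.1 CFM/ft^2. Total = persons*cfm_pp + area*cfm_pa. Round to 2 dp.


Total = 132*20 + 1752*0.1 = 2815.20 CFM

2815.20 CFM


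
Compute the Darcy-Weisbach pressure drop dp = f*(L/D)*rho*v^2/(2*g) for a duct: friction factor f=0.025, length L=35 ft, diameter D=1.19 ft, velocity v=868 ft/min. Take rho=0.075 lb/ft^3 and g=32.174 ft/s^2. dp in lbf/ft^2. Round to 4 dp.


v_fps = 868/60 = 14.4667 ft/s
dp = 0.025*(35/1.19)*0.075*14.4667^2/(2*32.174) = 0.1794 lbf/ft^2

0.1794 lbf/ft^2


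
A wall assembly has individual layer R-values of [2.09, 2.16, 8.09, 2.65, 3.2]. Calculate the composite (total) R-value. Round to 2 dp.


R_total = 2.09 + 2.16 + 8.09 + 2.65 + 3.2 = 18.19

18.19


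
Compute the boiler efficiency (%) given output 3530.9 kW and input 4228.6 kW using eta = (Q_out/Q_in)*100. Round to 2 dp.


eta = (3530.9/4228.6)*100 = 83.50 %

83.50 %


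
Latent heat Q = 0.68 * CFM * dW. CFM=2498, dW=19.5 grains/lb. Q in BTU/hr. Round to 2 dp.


Q = 0.68 * 2498 * 19.5 = 33123.48 BTU/hr

33123.48 BTU/hr


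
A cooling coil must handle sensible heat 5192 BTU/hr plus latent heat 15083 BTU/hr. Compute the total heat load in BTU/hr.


Qt = 5192 + 15083 = 20275 BTU/hr

20275 BTU/hr


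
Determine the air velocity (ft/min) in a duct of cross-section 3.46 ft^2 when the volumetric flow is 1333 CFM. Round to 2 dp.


V = 1333 / 3.46 = 385.26 ft/min

385.26 ft/min


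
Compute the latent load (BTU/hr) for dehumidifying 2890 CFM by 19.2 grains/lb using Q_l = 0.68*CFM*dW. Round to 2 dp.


Q = 0.68 * 2890 * 19.2 = 37731.84 BTU/hr

37731.84 BTU/hr


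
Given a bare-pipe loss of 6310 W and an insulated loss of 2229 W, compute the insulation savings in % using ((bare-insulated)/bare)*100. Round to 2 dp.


Savings = ((6310-2229)/6310)*100 = 64.68 %

64.68 %


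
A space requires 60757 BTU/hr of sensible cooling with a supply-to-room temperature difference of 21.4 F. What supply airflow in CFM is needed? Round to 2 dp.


CFM = 60757 / (1.08 * 21.4) = 2628.81

2628.81 CFM


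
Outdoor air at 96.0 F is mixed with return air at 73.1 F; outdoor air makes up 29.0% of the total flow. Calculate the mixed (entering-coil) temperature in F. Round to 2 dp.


T_mix = 73.1 + (29.0/100)*(96.0-73.1) = 79.74 F

79.74 F


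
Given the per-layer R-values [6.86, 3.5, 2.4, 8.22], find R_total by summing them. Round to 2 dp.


R_total = 6.86 + 3.5 + 2.4 + 8.22 = 20.98

20.98


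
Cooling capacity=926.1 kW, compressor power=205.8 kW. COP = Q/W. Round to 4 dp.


COP = 926.1 / 205.8 = 4.5000

4.5000


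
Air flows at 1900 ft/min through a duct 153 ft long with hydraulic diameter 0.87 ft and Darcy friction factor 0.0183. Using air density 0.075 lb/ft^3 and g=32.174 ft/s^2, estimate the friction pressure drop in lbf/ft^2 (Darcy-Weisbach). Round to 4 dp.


v_fps = 1900/60 = 31.6667 ft/s
dp = 0.0183*(153/0.87)*0.075*31.6667^2/(2*32.174) = 3.7614 lbf/ft^2

3.7614 lbf/ft^2


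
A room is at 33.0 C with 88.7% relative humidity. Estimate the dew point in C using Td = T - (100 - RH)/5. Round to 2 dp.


Td = 33.0 - (100-88.7)/5 = 30.74 C

30.74 C


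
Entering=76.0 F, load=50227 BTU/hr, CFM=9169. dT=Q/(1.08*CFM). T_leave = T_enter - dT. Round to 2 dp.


dT = 50227/(1.08*9169) = 5.0721
T_leave = 76.0 - 5.0721 = 70.93 F

70.93 F


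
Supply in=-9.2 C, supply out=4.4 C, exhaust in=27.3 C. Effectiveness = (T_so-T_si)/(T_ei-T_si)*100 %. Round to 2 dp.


eff = (4.4-(-9.2))/(27.3-(-9.2))*100 = 37.26 %

37.26 %


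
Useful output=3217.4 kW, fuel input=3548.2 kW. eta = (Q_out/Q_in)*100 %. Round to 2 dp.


eta = (3217.4/3548.2)*100 = 90.68 %

90.68 %


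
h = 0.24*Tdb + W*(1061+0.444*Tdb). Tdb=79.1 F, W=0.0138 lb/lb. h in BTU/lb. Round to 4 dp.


h = 0.24*79.1 + 0.0138*(1061+0.444*79.1) = 34.1105 BTU/lb

34.1105 BTU/lb


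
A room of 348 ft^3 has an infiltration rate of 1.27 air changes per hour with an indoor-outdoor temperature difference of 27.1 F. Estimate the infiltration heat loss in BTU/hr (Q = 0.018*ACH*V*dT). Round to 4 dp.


Q = 0.018 * 1.27 * 348 * 27.1 = 215.5881 BTU/hr

215.5881 BTU/hr


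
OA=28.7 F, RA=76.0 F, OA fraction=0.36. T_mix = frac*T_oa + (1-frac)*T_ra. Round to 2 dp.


T_mix = 0.36*28.7 + 0.64*76.0 = 58.97 F

58.97 F


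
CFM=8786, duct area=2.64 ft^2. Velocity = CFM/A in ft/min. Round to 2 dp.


V = 8786 / 2.64 = 3328.03 ft/min

3328.03 ft/min


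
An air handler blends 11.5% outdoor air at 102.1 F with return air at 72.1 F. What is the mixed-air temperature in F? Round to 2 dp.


T_mix = 72.1 + (11.5/100)*(102.1-72.1) = 75.55 F

75.55 F


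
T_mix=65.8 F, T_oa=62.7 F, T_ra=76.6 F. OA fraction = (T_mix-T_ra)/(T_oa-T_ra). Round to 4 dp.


frac = (65.8 - 76.6) / (62.7 - 76.6) = 0.7770

0.7770


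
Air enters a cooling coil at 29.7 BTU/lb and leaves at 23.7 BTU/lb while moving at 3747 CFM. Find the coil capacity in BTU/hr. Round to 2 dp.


Q = 4.5 * 3747 * (29.7 - 23.7) = 101169.00 BTU/hr

101169.00 BTU/hr


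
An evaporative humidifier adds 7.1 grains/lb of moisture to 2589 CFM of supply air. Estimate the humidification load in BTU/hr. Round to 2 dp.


Q = 0.68 * 2589 * 7.1 = 12499.69 BTU/hr

12499.69 BTU/hr


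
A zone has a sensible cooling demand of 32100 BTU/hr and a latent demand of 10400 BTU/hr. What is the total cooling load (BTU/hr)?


Qt = 32100 + 10400 = 42500 BTU/hr

42500 BTU/hr


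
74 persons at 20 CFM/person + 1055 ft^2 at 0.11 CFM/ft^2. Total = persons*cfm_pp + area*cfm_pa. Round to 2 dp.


Total = 74*20 + 1055*0.11 = 1596.05 CFM

1596.05 CFM


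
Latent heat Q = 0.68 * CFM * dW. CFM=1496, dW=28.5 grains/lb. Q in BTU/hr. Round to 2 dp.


Q = 0.68 * 1496 * 28.5 = 28992.48 BTU/hr

28992.48 BTU/hr


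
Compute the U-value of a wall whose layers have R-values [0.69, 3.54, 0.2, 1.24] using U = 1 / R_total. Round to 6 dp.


R_total = 0.69 + 3.54 + 0.2 + 1.24 = 5.67
U = 1/5.67 = 0.176367

0.176367


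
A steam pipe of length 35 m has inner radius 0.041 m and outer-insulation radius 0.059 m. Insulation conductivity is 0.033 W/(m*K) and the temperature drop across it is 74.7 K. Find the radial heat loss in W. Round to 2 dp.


Q = 2*pi*0.033*35*74.7/ln(0.059/0.041) = 1489.44 W

1489.44 W


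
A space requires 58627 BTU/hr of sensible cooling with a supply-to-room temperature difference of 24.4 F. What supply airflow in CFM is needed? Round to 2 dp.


CFM = 58627 / (1.08 * 24.4) = 2224.76

2224.76 CFM


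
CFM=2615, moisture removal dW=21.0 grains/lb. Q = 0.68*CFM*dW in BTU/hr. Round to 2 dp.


Q = 0.68 * 2615 * 21.0 = 37342.20 BTU/hr

37342.20 BTU/hr


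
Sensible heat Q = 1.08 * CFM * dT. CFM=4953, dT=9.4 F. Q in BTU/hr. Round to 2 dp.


Q = 1.08 * 4953 * 9.4 = 50282.86 BTU/hr

50282.86 BTU/hr


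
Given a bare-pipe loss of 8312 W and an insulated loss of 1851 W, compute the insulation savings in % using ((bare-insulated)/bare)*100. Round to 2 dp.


Savings = ((8312-1851)/8312)*100 = 77.73 %

77.73 %


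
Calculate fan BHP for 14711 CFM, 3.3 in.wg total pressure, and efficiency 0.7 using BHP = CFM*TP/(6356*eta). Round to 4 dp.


BHP = 14711 * 3.3 / (6356 * 0.7) = 10.9112 hp

10.9112 hp


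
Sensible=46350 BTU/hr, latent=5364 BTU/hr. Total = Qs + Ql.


Qt = 46350 + 5364 = 51714 BTU/hr

51714 BTU/hr


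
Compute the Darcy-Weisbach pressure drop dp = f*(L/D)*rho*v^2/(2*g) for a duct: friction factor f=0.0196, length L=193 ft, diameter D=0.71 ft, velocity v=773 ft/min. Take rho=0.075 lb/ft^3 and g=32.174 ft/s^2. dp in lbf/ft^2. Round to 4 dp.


v_fps = 773/60 = 12.8833 ft/s
dp = 0.0196*(193/0.71)*0.075*12.8833^2/(2*32.174) = 1.0307 lbf/ft^2

1.0307 lbf/ft^2


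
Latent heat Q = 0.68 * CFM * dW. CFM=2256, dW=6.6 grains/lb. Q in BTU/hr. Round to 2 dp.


Q = 0.68 * 2256 * 6.6 = 10124.93 BTU/hr

10124.93 BTU/hr


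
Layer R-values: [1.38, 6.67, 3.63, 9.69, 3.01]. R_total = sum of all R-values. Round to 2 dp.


R_total = 1.38 + 6.67 + 3.63 + 9.69 + 3.01 = 24.38

24.38


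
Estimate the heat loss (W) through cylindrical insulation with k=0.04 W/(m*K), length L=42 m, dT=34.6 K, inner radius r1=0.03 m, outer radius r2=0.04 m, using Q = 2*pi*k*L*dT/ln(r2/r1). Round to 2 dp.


Q = 2*pi*0.04*42*34.6/ln(0.04/0.03) = 1269.56 W

1269.56 W


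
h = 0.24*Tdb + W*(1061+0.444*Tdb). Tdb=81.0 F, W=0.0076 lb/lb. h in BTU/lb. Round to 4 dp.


h = 0.24*81.0 + 0.0076*(1061+0.444*81.0) = 27.7769 BTU/lb

27.7769 BTU/lb


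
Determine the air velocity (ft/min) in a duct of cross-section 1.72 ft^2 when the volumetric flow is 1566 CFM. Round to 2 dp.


V = 1566 / 1.72 = 910.47 ft/min

910.47 ft/min


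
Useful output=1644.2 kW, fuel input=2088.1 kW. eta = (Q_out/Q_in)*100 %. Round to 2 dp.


eta = (1644.2/2088.1)*100 = 78.74 %

78.74 %


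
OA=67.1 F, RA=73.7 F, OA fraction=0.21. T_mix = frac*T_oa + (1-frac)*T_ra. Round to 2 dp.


T_mix = 0.21*67.1 + 0.79*73.7 = 72.31 F

72.31 F


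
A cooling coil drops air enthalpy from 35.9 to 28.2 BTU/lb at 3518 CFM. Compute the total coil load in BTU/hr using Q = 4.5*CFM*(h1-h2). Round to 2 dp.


Q = 4.5 * 3518 * (35.9 - 28.2) = 121898.70 BTU/hr

121898.70 BTU/hr


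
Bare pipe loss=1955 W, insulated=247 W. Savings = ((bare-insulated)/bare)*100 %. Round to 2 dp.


Savings = ((1955-247)/1955)*100 = 87.37 %

87.37 %


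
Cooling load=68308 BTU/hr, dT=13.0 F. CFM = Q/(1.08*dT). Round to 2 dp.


CFM = 68308 / (1.08 * 13.0) = 4865.24

4865.24 CFM


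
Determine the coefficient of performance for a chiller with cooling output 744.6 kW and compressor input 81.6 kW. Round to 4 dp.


COP = 744.6 / 81.6 = 9.1250

9.1250


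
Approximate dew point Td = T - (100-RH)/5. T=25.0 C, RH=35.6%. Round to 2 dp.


Td = 25.0 - (100-35.6)/5 = 12.12 C

12.12 C


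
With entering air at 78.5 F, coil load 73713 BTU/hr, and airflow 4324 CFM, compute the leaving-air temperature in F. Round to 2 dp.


dT = 73713/(1.08*4324) = 15.7846
T_leave = 78.5 - 15.7846 = 62.72 F

62.72 F


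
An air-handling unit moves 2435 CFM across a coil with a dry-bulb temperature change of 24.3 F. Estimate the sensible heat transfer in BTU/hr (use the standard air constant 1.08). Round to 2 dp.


Q = 1.08 * 2435 * 24.3 = 63904.14 BTU/hr

63904.14 BTU/hr


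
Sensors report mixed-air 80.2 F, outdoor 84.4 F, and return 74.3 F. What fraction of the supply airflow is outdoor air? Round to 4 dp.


frac = (80.2 - 74.3) / (84.4 - 74.3) = 0.5842

0.5842


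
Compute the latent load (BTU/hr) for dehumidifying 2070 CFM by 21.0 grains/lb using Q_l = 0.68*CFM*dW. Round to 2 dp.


Q = 0.68 * 2070 * 21.0 = 29559.60 BTU/hr

29559.60 BTU/hr


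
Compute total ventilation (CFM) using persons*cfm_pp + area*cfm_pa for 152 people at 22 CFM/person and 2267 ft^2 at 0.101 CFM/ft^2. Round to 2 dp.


Total = 152*22 + 2267*0.101 = 3572.97 CFM

3572.97 CFM


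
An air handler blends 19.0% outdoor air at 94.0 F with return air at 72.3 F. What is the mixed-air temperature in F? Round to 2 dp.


T_mix = 72.3 + (19.0/100)*(94.0-72.3) = 76.42 F

76.42 F


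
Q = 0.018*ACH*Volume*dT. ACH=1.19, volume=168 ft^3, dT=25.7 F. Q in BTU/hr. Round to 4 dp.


Q = 0.018 * 1.19 * 168 * 25.7 = 92.4830 BTU/hr

92.4830 BTU/hr


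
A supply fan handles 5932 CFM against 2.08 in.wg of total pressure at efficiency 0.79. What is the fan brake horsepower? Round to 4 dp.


BHP = 5932 * 2.08 / (6356 * 0.79) = 2.4573 hp

2.4573 hp


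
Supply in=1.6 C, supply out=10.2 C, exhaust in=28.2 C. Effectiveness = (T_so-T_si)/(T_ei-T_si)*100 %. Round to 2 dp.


eff = (10.2-1.6)/(28.2-1.6)*100 = 32.33 %

32.33 %


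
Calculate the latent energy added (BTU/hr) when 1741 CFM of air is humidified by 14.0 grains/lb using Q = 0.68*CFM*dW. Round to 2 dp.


Q = 0.68 * 1741 * 14.0 = 16574.32 BTU/hr

16574.32 BTU/hr


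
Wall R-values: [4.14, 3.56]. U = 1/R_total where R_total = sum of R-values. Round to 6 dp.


R_total = 4.14 + 3.56 = 7.70
U = 1/7.70 = 0.129870

0.129870


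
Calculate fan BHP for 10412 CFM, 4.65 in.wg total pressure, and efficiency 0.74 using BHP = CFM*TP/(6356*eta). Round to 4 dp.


BHP = 10412 * 4.65 / (6356 * 0.74) = 10.2937 hp

10.2937 hp


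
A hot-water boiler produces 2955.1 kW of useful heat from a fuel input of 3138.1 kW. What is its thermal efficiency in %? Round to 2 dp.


eta = (2955.1/3138.1)*100 = 94.17 %

94.17 %


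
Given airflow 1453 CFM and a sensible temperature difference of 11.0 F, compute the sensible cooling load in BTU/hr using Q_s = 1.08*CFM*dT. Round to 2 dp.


Q = 1.08 * 1453 * 11.0 = 17261.64 BTU/hr

17261.64 BTU/hr


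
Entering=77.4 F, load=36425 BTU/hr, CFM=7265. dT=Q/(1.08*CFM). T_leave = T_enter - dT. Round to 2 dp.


dT = 36425/(1.08*7265) = 4.6424
T_leave = 77.4 - 4.6424 = 72.76 F

72.76 F


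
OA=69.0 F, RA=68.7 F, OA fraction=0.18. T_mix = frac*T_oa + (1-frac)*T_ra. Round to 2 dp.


T_mix = 0.18*69.0 + 0.82*68.7 = 68.75 F

68.75 F


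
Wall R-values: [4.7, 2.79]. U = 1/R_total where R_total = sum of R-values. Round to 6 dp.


R_total = 4.7 + 2.79 = 7.49
U = 1/7.49 = 0.133511

0.133511


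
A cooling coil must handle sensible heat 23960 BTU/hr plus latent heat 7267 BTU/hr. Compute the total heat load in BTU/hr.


Qt = 23960 + 7267 = 31227 BTU/hr

31227 BTU/hr


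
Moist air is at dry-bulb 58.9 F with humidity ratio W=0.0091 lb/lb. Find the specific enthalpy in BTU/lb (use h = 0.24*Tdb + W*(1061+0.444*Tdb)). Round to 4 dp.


h = 0.24*58.9 + 0.0091*(1061+0.444*58.9) = 24.0291 BTU/lb

24.0291 BTU/lb


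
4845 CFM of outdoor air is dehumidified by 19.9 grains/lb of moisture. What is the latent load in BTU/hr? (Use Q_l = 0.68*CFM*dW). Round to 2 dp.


Q = 0.68 * 4845 * 19.9 = 65562.54 BTU/hr

65562.54 BTU/hr


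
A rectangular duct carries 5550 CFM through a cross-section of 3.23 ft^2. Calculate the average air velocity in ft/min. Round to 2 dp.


V = 5550 / 3.23 = 1718.27 ft/min

1718.27 ft/min


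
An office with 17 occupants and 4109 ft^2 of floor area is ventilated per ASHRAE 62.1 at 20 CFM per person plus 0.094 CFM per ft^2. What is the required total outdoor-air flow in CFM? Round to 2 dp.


Total = 17*20 + 4109*0.094 = 726.25 CFM

726.25 CFM


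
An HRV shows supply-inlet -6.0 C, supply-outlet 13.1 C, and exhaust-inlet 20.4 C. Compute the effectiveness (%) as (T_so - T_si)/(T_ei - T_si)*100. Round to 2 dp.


eff = (13.1-(-6.0))/(20.4-(-6.0))*100 = 72.35 %

72.35 %


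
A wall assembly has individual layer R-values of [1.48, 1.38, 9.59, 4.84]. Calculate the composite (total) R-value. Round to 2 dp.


R_total = 1.48 + 1.38 + 9.59 + 4.84 = 17.29

17.29


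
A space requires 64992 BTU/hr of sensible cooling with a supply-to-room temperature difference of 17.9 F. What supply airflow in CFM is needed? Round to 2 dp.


CFM = 64992 / (1.08 * 17.9) = 3361.89

3361.89 CFM


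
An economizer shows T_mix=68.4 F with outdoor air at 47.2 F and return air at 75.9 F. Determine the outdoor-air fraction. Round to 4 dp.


frac = (68.4 - 75.9) / (47.2 - 75.9) = 0.2613

0.2613


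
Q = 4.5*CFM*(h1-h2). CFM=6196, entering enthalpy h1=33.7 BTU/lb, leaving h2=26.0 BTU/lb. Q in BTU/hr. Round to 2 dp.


Q = 4.5 * 6196 * (33.7 - 26.0) = 214691.40 BTU/hr

214691.40 BTU/hr


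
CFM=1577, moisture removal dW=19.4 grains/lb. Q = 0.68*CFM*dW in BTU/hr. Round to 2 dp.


Q = 0.68 * 1577 * 19.4 = 20803.78 BTU/hr

20803.78 BTU/hr


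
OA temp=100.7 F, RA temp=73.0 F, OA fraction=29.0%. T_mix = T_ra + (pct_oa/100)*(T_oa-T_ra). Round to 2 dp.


T_mix = 73.0 + (29.0/100)*(100.7-73.0) = 81.03 F

81.03 F


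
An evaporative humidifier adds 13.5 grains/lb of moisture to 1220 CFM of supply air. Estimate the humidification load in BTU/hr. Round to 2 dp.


Q = 0.68 * 1220 * 13.5 = 11199.60 BTU/hr

11199.60 BTU/hr


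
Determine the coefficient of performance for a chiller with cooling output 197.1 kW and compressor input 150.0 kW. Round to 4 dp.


COP = 197.1 / 150.0 = 1.3140

1.3140


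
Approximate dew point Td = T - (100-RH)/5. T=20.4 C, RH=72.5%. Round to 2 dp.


Td = 20.4 - (100-72.5)/5 = 14.90 C

14.90 C


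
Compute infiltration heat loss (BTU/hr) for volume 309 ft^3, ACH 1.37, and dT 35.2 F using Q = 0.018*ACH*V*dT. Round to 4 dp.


Q = 0.018 * 1.37 * 309 * 35.2 = 268.2219 BTU/hr

268.2219 BTU/hr


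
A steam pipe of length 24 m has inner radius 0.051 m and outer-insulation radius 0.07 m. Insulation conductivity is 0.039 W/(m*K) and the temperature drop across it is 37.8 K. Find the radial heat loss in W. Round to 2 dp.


Q = 2*pi*0.039*24*37.8/ln(0.07/0.051) = 702.01 W

702.01 W


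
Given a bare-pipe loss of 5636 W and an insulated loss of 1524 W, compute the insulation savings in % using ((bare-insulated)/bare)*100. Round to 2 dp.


Savings = ((5636-1524)/5636)*100 = 72.96 %

72.96 %


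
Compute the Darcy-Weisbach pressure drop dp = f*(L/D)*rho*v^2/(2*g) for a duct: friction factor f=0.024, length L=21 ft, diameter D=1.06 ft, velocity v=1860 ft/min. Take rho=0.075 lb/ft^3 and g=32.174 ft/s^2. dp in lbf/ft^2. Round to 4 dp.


v_fps = 1860/60 = 31.0 ft/s
dp = 0.024*(21/1.06)*0.075*31.0^2/(2*32.174) = 0.5326 lbf/ft^2

0.5326 lbf/ft^2


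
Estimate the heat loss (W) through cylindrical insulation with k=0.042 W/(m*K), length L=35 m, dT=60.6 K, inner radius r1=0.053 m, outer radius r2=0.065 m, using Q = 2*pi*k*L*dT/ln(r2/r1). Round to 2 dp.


Q = 2*pi*0.042*35*60.6/ln(0.065/0.053) = 2742.44 W

2742.44 W


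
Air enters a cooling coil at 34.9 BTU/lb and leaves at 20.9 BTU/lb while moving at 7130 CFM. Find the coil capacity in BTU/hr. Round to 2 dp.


Q = 4.5 * 7130 * (34.9 - 20.9) = 449190.00 BTU/hr

449190.00 BTU/hr


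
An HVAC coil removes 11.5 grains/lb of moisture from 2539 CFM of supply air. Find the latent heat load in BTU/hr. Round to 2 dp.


Q = 0.68 * 2539 * 11.5 = 19854.98 BTU/hr

19854.98 BTU/hr


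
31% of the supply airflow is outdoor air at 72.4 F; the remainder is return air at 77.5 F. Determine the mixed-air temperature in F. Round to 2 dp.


T_mix = 0.31*72.4 + 0.69*77.5 = 75.92 F

75.92 F


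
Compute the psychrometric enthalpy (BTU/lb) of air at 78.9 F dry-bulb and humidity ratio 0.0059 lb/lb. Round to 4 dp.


h = 0.24*78.9 + 0.0059*(1061+0.444*78.9) = 25.4026 BTU/lb

25.4026 BTU/lb


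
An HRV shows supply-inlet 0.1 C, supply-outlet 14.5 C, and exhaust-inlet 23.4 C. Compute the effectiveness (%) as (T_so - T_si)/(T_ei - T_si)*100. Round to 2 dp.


eff = (14.5-0.1)/(23.4-0.1)*100 = 61.80 %

61.80 %


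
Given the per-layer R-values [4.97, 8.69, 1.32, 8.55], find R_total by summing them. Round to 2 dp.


R_total = 4.97 + 8.69 + 1.32 + 8.55 = 23.53

23.53


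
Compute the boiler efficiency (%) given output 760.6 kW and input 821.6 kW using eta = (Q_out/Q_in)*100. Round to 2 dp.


eta = (760.6/821.6)*100 = 92.58 %

92.58 %


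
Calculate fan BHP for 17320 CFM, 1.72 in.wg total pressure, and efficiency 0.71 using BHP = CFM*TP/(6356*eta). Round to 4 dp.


BHP = 17320 * 1.72 / (6356 * 0.71) = 6.6014 hp

6.6014 hp


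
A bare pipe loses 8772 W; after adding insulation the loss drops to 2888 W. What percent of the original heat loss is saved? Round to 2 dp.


Savings = ((8772-2888)/8772)*100 = 67.08 %

67.08 %


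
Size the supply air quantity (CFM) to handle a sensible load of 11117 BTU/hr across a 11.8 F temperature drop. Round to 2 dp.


CFM = 11117 / (1.08 * 11.8) = 872.33

872.33 CFM


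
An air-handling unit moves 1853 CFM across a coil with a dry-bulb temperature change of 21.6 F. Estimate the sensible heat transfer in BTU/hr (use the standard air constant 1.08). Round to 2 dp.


Q = 1.08 * 1853 * 21.6 = 43226.78 BTU/hr

43226.78 BTU/hr


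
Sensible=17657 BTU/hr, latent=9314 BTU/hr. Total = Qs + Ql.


Qt = 17657 + 9314 = 26971 BTU/hr

26971 BTU/hr


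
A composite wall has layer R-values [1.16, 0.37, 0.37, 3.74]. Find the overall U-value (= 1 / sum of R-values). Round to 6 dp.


R_total = 1.16 + 0.37 + 0.37 + 3.74 = 5.64
U = 1/5.64 = 0.177305

0.177305


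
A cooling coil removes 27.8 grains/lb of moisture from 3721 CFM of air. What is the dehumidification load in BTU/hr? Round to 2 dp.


Q = 0.68 * 3721 * 27.8 = 70341.78 BTU/hr

70341.78 BTU/hr


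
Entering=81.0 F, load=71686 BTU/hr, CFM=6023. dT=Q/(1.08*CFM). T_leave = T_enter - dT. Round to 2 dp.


dT = 71686/(1.08*6023) = 11.0204
T_leave = 81.0 - 11.0204 = 69.98 F

69.98 F


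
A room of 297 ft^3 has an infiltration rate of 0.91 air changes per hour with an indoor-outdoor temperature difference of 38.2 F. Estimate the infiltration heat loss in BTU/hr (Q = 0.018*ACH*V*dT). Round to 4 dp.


Q = 0.018 * 0.91 * 297 * 38.2 = 185.8377 BTU/hr

185.8377 BTU/hr


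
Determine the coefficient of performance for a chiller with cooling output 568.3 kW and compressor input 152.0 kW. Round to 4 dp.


COP = 568.3 / 152.0 = 3.7388

3.7388


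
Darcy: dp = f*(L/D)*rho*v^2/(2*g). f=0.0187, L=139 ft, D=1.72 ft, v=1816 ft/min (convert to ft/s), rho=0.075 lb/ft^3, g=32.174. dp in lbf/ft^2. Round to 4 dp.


v_fps = 1816/60 = 30.2667 ft/s
dp = 0.0187*(139/1.72)*0.075*30.2667^2/(2*32.174) = 1.6136 lbf/ft^2

1.6136 lbf/ft^2


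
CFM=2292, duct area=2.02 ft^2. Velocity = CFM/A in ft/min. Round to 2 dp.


V = 2292 / 2.02 = 1134.65 ft/min

1134.65 ft/min


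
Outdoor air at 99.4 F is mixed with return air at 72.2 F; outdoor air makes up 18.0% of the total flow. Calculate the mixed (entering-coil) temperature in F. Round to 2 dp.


T_mix = 72.2 + (18.0/100)*(99.4-72.2) = 77.10 F

77.10 F


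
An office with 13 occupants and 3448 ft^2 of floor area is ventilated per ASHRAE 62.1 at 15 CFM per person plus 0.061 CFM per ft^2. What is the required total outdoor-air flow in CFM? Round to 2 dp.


Total = 13*15 + 3448*0.061 = 405.33 CFM

405.33 CFM


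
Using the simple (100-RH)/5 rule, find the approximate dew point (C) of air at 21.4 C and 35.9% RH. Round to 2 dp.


Td = 21.4 - (100-35.9)/5 = 8.58 C

8.58 C


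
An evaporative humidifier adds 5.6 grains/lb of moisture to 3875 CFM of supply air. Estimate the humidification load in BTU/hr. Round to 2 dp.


Q = 0.68 * 3875 * 5.6 = 14756.00 BTU/hr

14756.00 BTU/hr


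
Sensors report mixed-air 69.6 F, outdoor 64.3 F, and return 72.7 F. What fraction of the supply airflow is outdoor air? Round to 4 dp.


frac = (69.6 - 72.7) / (64.3 - 72.7) = 0.3690

0.3690


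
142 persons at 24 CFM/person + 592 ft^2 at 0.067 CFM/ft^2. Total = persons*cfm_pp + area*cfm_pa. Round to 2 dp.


Total = 142*24 + 592*0.067 = 3447.66 CFM

3447.66 CFM


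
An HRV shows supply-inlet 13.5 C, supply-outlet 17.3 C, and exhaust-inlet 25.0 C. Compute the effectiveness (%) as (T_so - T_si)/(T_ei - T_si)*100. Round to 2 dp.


eff = (17.3-13.5)/(25.0-13.5)*100 = 33.04 %

33.04 %


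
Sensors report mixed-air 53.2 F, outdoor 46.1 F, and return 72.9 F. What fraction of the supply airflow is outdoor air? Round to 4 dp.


frac = (53.2 - 72.9) / (46.1 - 72.9) = 0.7351

0.7351


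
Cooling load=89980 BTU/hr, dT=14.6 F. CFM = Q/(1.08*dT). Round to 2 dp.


CFM = 89980 / (1.08 * 14.6) = 5706.49

5706.49 CFM


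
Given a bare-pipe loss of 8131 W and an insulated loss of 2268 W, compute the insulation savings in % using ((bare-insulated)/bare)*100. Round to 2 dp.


Savings = ((8131-2268)/8131)*100 = 72.11 %

72.11 %


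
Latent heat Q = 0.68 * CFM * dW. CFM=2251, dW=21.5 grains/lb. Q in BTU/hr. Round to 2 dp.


Q = 0.68 * 2251 * 21.5 = 32909.62 BTU/hr

32909.62 BTU/hr


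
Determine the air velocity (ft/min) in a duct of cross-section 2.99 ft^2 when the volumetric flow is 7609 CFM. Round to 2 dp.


V = 7609 / 2.99 = 2544.82 ft/min

2544.82 ft/min


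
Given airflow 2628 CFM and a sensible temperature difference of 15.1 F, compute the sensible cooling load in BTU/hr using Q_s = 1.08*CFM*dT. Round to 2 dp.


Q = 1.08 * 2628 * 15.1 = 42857.42 BTU/hr

42857.42 BTU/hr


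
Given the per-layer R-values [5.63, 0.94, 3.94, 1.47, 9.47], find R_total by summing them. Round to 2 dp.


R_total = 5.63 + 0.94 + 3.94 + 1.47 + 9.47 = 21.45

21.45


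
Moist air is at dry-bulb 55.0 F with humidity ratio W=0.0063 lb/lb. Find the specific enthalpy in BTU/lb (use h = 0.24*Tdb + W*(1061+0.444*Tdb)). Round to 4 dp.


h = 0.24*55.0 + 0.0063*(1061+0.444*55.0) = 20.0381 BTU/lb

20.0381 BTU/lb


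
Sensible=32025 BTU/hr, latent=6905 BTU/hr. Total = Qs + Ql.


Qt = 32025 + 6905 = 38930 BTU/hr

38930 BTU/hr


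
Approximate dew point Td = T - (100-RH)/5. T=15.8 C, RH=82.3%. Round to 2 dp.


Td = 15.8 - (100-82.3)/5 = 12.26 C

12.26 C


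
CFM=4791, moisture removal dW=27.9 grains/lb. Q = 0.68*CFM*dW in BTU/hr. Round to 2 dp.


Q = 0.68 * 4791 * 27.9 = 90894.85 BTU/hr

90894.85 BTU/hr


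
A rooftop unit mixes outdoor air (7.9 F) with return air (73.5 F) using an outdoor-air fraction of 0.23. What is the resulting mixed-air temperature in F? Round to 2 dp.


T_mix = 0.23*7.9 + 0.77*73.5 = 58.41 F

58.41 F
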